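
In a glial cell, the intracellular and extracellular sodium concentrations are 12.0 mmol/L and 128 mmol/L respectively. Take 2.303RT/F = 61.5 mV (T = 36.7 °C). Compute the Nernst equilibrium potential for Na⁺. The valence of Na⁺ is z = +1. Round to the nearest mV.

E = (61.5/z) · log₁₀([Na⁺]_out/[Na⁺]_in) with z = +1.
= (61.5/1) · log₁₀(128/12.0) = 61.50 · log₁₀(10.67)
= 61.50 · (1.0280) = 63.22 mV

63 mV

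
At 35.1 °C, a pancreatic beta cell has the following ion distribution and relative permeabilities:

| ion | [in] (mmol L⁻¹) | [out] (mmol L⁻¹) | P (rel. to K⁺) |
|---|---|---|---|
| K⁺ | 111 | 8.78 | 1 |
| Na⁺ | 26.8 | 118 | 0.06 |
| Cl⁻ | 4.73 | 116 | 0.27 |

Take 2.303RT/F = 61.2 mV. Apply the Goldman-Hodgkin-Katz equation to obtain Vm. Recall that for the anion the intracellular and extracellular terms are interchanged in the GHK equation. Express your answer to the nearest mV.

Vm = 61.2 · log₁₀[(Σ P·[cation]ₒ + Σ P·[anion]ᵢ) / (Σ P·[cation]ᵢ + Σ P·[anion]ₒ)]
Numerator = 1×8.78 + 0.06×118 + 0.27×4.73 = 17.14
Denominator = 1×111 + 0.06×26.8 + 0.27×116 = 143.9
Vm = 61.2 · log₁₀(0.11907) = 61.2 × (-0.9242) = -56.56 mV

-57 mV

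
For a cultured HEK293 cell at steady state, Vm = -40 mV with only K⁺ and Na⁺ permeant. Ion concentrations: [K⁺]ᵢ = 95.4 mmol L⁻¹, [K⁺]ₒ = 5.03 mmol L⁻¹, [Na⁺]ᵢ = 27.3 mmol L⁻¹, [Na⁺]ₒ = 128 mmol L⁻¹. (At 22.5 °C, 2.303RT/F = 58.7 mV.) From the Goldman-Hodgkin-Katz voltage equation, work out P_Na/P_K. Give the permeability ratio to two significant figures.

0.12

Let α = P_Na/P_K. GHK: Vm = 58.7·log₁₀[(Kₒ + α·Naₒ)/(Kᵢ + α·Naᵢ)].
10^(Vm/58.7) = 10^(-40.0/58.7) = 0.20824
So 0.20824·(Kᵢ + α·Naᵢ) = Kₒ + α·Naₒ → α = (0.20824·95.4 − 5.03) / (128.0 − 0.20824·27.3)
α = (19.87 − 5.03) / (128.0 − 5.685) = 14.84/122.3 = 0.1213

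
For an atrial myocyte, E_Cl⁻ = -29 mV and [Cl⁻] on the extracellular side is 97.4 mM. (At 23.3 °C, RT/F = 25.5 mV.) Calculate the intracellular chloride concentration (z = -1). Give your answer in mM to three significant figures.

Nernst: E = (25.5/-1) · ln([out]/[in]), so ln([out]/[in]) = -29.0 × -1 / 25.5 = 1.1373.
[out]/[in] = e^(1.1373) = 3.118.
[in] = 97.4 / 3.118 = 31.24 mM.

31.2 mM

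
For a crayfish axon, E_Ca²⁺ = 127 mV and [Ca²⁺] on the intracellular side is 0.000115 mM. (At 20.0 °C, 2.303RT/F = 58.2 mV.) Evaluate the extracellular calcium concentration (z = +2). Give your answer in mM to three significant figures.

2.66 mM

Nernst: E = (58.2/2) · log₁₀([out]/[in]), so log₁₀([out]/[in]) = 127.0 × 2 / 58.2 = 4.3643.
[out]/[in] = 10^(4.3643) = 2.313e+04.
[out] = 2.313e+04 × 0.000115 = 2.66 mM.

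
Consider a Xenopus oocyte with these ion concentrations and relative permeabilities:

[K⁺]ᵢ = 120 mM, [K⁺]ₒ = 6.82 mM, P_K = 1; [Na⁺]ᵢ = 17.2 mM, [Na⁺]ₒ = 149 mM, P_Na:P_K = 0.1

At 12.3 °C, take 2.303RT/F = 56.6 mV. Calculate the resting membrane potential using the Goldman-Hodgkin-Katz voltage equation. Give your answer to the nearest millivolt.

Vm = 56.6 · log₁₀[(Σ P·[cation]ₒ + Σ P·[anion]ᵢ) / (Σ P·[cation]ᵢ + Σ P·[anion]ₒ)]
Numerator = 1×6.82 + 0.1×149 = 21.72
Denominator = 1×120 + 0.1×17.2 = 121.7
Vm = 56.6 · log₁₀(0.17844) = 56.6 × (-0.7485) = -42.37 mV

-42 mV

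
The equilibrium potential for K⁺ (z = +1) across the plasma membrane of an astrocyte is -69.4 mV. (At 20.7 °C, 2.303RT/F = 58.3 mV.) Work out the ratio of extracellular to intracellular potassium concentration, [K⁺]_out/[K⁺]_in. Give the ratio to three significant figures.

log₁₀([out]/[in]) = E·z/(58.3) = -69.4 × 1 / 58.3 = -1.1904
[out]/[in] = 10^(-1.1904) = 0.06451

0.0645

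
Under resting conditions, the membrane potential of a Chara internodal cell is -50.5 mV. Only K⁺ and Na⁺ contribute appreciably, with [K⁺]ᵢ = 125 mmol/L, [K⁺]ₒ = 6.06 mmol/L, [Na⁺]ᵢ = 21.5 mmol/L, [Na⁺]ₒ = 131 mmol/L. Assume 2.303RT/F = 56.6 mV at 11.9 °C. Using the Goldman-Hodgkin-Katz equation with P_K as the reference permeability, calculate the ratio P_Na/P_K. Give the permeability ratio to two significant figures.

Let α = P_Na/P_K. GHK: Vm = 56.6·log₁₀[(Kₒ + α·Naₒ)/(Kᵢ + α·Naᵢ)].
10^(Vm/56.6) = 10^(-50.5/56.6) = 0.12817
So 0.12817·(Kᵢ + α·Naᵢ) = Kₒ + α·Naₒ → α = (0.12817·125.0 − 6.06) / (131.0 − 0.12817·21.5)
α = (16.02 − 6.06) / (131.0 − 2.756) = 9.961/128.2 = 0.07767

0.078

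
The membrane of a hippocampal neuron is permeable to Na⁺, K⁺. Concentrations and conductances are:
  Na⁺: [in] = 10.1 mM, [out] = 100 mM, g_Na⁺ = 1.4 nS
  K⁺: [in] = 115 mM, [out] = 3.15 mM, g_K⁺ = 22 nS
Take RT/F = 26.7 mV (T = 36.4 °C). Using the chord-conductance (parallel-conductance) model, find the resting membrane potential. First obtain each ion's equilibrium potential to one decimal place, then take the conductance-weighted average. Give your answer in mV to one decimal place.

-86.7 mV

E_Na⁺ = (26.7/1)·ln(100/10.1) = 61.2 mV
E_K⁺ = (26.7/1)·ln(3.15/115) = -96.1 mV
Vm = (Σ gᵢEᵢ)/(Σ gᵢ) = (1.4·61.2 + 22·-96.1) / (1.4 + 22)
= -2028.52 / 23.4 = -86.69 mV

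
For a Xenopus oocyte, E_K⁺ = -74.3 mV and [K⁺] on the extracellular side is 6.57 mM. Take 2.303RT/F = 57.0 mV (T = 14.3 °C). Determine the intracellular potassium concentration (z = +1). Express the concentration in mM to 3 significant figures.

132 mM

Nernst: E = (57.0/1) · log₁₀([out]/[in]), so log₁₀([out]/[in]) = -74.3 × 1 / 57.0 = -1.3035.
[out]/[in] = 10^(-1.3035) = 0.04972.
[in] = 6.57 / 0.04972 = 132.2 mM.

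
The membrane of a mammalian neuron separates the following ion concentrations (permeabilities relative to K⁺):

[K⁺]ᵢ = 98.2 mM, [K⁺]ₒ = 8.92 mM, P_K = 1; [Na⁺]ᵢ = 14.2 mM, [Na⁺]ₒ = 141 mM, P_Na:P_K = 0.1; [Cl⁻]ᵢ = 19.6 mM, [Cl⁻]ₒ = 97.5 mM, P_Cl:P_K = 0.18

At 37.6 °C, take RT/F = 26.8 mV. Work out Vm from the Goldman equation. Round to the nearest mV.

Vm = 26.8 · ln[(Σ P·[cation]ₒ + Σ P·[anion]ᵢ) / (Σ P·[cation]ᵢ + Σ P·[anion]ₒ)]
Numerator = 1×8.92 + 0.1×141 + 0.18×19.6 = 26.55
Denominator = 1×98.2 + 0.1×14.2 + 0.18×97.5 = 117.2
Vm = 26.8 · ln(0.22658) = 26.8 × (-1.4847) = -39.79 mV

-40 mV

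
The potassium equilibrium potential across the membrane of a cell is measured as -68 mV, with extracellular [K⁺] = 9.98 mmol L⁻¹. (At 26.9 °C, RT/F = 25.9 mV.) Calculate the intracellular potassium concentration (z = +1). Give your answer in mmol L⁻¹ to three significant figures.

Nernst: E = (25.9/1) · ln([out]/[in]), so ln([out]/[in]) = -68.0 × 1 / 25.9 = -2.6255.
[out]/[in] = e^(-2.6255) = 0.0724.
[in] = 9.98 / 0.0724 = 137.8 mmol L⁻¹.

138 mmol L⁻¹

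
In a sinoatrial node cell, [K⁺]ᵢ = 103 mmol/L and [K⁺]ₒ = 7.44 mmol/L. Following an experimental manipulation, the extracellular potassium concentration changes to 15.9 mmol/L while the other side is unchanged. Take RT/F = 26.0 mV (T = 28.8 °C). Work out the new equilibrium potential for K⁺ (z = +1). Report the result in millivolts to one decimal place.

-48.6 mV

After the shift: [K⁺]_out = 15.9, [K⁺]_in = 103 mmol/L.
E_new = (26.0/1)·ln(15.9/103) = 26.00 · (-1.8684) = -48.58 mV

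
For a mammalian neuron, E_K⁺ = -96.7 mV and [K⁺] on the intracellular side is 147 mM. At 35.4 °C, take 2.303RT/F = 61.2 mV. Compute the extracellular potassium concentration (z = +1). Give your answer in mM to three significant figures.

Nernst: E = (61.2/1) · log₁₀([out]/[in]), so log₁₀([out]/[in]) = -96.7 × 1 / 61.2 = -1.5801.
[out]/[in] = 10^(-1.5801) = 0.0263.
[out] = 0.0263 × 147 = 3.866 mM.

3.87 mM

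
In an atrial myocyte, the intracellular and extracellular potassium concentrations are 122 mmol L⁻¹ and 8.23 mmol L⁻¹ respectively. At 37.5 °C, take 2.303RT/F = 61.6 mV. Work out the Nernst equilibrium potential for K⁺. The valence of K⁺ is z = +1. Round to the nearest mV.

-72 mV

E = (61.6/z) · log₁₀([K⁺]_out/[K⁺]_in) with z = +1.
= (61.6/1) · log₁₀(8.23/122) = 61.60 · log₁₀(0.06746)
= 61.60 · (-1.1710) = -72.13 mV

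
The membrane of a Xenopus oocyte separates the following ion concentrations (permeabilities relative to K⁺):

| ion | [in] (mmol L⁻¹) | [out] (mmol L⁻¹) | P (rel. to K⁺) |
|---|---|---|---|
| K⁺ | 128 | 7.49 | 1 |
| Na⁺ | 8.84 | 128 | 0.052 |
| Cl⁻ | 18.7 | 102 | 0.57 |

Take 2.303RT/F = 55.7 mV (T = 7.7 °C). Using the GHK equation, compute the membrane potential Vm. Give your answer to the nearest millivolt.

Vm = 55.7 · log₁₀[(Σ P·[cation]ₒ + Σ P·[anion]ᵢ) / (Σ P·[cation]ᵢ + Σ P·[anion]ₒ)]
Numerator = 1×7.49 + 0.052×128 + 0.57×18.7 = 24.8
Denominator = 1×128 + 0.052×8.84 + 0.57×102 = 186.6
Vm = 55.7 · log₁₀(0.13293) = 55.7 × (-0.8764) = -48.81 mV

-49 mV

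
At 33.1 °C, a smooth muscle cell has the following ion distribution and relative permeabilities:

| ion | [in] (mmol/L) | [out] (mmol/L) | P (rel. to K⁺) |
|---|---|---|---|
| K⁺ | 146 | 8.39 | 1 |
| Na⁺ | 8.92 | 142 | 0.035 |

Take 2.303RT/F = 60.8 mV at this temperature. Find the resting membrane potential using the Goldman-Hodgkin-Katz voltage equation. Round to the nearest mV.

Vm = 60.8 · log₁₀[(Σ P·[cation]ₒ + Σ P·[anion]ᵢ) / (Σ P·[cation]ᵢ + Σ P·[anion]ₒ)]
Numerator = 1×8.39 + 0.035×142 = 13.36
Denominator = 1×146 + 0.035×8.92 = 146.3
Vm = 60.8 · log₁₀(0.091312) = 60.8 × (-1.0395) = -63.20 mV

-63 mV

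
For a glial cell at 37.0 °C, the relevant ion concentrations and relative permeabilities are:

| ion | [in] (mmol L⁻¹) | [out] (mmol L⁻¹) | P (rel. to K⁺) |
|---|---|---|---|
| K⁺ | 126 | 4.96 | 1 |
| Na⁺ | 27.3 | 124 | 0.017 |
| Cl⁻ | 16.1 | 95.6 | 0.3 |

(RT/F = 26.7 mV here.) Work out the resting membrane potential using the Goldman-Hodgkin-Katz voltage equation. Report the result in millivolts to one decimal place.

Vm = 26.7 · ln[(Σ P·[cation]ₒ + Σ P·[anion]ᵢ) / (Σ P·[cation]ᵢ + Σ P·[anion]ₒ)]
Numerator = 1×4.96 + 0.017×124 + 0.3×16.1 = 11.9
Denominator = 1×126 + 0.017×27.3 + 0.3×95.6 = 155.1
Vm = 26.7 · ln(0.07669) = 26.7 × (-2.5680) = -68.57 mV

-68.6 mV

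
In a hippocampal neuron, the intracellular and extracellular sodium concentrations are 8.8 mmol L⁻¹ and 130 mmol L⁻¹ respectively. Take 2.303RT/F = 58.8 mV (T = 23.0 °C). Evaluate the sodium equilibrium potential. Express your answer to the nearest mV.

69 mV

E = (58.8/z) · log₁₀([Na⁺]_out/[Na⁺]_in) with z = +1.
= (58.8/1) · log₁₀(130/8.8) = 58.80 · log₁₀(14.77)
= 58.80 · (1.1695) = 68.76 mV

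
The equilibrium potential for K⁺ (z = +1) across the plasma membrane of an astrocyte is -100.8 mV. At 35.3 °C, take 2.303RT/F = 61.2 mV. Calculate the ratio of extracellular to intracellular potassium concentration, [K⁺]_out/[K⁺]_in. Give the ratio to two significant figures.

log₁₀([out]/[in]) = E·z/(61.2) = -100.8 × 1 / 61.2 = -1.6471
[out]/[in] = 10^(-1.6471) = 0.02254

0.023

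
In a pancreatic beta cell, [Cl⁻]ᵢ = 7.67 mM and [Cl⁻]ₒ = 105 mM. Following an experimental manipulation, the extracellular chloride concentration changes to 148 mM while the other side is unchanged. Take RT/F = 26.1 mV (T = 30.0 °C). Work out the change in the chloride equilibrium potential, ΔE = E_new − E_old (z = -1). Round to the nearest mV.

-9 mV

E_old = (26.1/-1)·ln(105/7.67) = -68.29 mV
E_new = (26.1/-1)·ln(148/7.67) = -77.25 mV
ΔE = -77.25 − (-68.29) = -8.96 mV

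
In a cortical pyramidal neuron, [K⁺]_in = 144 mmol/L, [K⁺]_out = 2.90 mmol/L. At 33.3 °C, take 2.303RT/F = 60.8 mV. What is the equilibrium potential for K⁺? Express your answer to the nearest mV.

E = (60.8/z) · log₁₀([K⁺]_out/[K⁺]_in) with z = +1.
= (60.8/1) · log₁₀(2.90/144) = 60.80 · log₁₀(0.02014)
= 60.80 · (-1.6960) = -103.11 mV

-103 mV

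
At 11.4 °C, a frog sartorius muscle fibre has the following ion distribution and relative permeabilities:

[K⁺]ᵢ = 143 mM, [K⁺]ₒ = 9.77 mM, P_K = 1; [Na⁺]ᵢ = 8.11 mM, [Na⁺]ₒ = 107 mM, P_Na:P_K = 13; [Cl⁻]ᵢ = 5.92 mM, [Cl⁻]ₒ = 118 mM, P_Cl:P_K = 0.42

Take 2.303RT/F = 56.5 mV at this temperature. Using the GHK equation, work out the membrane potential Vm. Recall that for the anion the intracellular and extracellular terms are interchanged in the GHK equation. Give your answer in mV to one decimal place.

38.0 mV

Vm = 56.5 · log₁₀[(Σ P·[cation]ₒ + Σ P·[anion]ᵢ) / (Σ P·[cation]ᵢ + Σ P·[anion]ₒ)]
Numerator = 1×9.77 + 13×107 + 0.42×5.92 = 1403
Denominator = 1×143 + 13×8.11 + 0.42×118 = 298
Vm = 56.5 · log₁₀(4.7091) = 56.5 × (0.6729) = 38.02 mV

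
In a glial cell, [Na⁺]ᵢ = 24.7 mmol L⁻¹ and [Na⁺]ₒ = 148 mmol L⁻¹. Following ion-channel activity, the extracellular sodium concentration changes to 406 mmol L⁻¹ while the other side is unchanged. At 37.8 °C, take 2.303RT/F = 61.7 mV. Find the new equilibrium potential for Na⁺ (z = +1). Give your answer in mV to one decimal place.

75.0 mV

After the shift: [Na⁺]_out = 406, [Na⁺]_in = 24.7 mmol L⁻¹.
E_new = (61.7/1)·log₁₀(406/24.7) = 61.70 · (1.2158) = 75.02 mV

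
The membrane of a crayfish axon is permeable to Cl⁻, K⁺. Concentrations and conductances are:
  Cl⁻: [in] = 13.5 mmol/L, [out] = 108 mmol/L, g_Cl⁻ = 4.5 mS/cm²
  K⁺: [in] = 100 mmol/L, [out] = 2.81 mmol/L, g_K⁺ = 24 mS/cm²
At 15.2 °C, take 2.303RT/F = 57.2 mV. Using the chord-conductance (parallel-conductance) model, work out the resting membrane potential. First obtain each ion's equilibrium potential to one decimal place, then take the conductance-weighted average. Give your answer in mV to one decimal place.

E_Cl⁻ = (57.2/-1)·log₁₀(108/13.5) = -51.7 mV
E_K⁺ = (57.2/1)·log₁₀(2.81/100) = -88.7 mV
Vm = (Σ gᵢEᵢ)/(Σ gᵢ) = (4.5·-51.7 + 24·-88.7) / (4.5 + 24)
= -2361.45 / 28.5 = -82.86 mV

-82.9 mV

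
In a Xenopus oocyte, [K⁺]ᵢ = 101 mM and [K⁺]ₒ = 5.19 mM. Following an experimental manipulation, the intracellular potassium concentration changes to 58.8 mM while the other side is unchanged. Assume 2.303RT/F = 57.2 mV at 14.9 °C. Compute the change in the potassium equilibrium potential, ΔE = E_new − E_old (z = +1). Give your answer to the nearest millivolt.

13 mV

E_old = (57.2/1)·log₁₀(5.19/101) = -73.74 mV
E_new = (57.2/1)·log₁₀(5.19/58.8) = -60.30 mV
ΔE = -60.30 − (-73.74) = 13.44 mV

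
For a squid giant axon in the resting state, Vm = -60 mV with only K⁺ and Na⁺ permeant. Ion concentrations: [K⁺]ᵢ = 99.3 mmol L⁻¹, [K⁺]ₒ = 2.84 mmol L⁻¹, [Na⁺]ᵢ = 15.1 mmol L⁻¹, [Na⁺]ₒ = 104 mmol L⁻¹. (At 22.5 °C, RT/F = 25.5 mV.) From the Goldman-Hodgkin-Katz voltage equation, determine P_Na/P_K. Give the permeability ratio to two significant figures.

Let α = P_Na/P_K. GHK: Vm = 25.5·ln[(Kₒ + α·Naₒ)/(Kᵢ + α·Naᵢ)].
e^(Vm/25.5) = e^(-60.0/25.5) = 0.095089
So 0.095089·(Kᵢ + α·Naᵢ) = Kₒ + α·Naₒ → α = (0.095089·99.3 − 2.84) / (104.0 − 0.095089·15.1)
α = (9.442 − 2.84) / (104.0 − 1.436) = 6.602/102.6 = 0.06437

0.064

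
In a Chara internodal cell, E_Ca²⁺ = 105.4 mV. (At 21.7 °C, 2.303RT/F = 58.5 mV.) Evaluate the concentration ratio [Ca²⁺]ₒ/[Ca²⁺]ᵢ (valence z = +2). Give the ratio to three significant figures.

log₁₀([out]/[in]) = E·z/(58.5) = 105.4 × 2 / 58.5 = 3.6034
[out]/[in] = 10^(3.6034) = 4013

4010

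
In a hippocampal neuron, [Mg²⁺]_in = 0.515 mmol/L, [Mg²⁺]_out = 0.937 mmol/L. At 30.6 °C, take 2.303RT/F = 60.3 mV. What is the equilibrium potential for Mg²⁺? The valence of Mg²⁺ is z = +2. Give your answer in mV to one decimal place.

E = (60.3/z) · log₁₀([Mg²⁺]_out/[Mg²⁺]_in) with z = +2.
= (60.3/2) · log₁₀(0.937/0.515) = 30.15 · log₁₀(1.819)
= 30.15 · (0.2599) = 7.84 mV

7.8 mV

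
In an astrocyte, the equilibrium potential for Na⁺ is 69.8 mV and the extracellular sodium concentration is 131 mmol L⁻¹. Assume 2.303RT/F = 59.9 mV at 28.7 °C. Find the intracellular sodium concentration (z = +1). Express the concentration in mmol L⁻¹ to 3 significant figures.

8.95 mmol L⁻¹

Nernst: E = (59.9/1) · log₁₀([out]/[in]), so log₁₀([out]/[in]) = 69.8 × 1 / 59.9 = 1.1653.
[out]/[in] = 10^(1.1653) = 14.63.
[in] = 131 / 14.63 = 8.954 mmol L⁻¹.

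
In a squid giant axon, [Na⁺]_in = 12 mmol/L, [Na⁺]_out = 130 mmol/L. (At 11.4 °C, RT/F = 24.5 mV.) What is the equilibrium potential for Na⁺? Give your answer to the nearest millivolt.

58 mV

E = (24.5/z) · ln([Na⁺]_out/[Na⁺]_in) with z = +1.
= (24.5/1) · ln(130/12) = 24.50 · ln(10.83)
= 24.50 · (2.3826) = 58.37 mV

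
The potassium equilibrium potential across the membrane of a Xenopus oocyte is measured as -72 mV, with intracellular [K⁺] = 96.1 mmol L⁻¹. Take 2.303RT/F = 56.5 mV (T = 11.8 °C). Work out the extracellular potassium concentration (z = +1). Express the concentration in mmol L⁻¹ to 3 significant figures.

Nernst: E = (56.5/1) · log₁₀([out]/[in]), so log₁₀([out]/[in]) = -72.0 × 1 / 56.5 = -1.2743.
[out]/[in] = 10^(-1.2743) = 0.05317.
[out] = 0.05317 × 96.1 = 5.11 mmol L⁻¹.

5.11 mmol L⁻¹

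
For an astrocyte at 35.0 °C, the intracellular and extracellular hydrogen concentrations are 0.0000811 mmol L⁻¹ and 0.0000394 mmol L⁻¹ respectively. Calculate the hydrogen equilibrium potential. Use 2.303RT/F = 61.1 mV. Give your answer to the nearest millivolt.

-19 mV

E = (61.1/z) · log₁₀([H⁺]_out/[H⁺]_in) with z = +1.
= (61.1/1) · log₁₀(0.0000394/0.0000811) = 61.10 · log₁₀(0.4858)
= 61.10 · (-0.3135) = -19.16 mV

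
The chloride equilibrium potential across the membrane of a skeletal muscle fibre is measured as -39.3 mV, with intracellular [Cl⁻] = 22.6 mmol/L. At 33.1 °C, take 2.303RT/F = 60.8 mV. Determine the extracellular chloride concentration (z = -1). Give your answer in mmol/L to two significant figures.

Nernst: E = (60.8/-1) · log₁₀([out]/[in]), so log₁₀([out]/[in]) = -39.3 × -1 / 60.8 = 0.6464.
[out]/[in] = 10^(0.6464) = 4.43.
[out] = 4.43 × 22.6 = 100.1 mmol/L.

100 mmol/L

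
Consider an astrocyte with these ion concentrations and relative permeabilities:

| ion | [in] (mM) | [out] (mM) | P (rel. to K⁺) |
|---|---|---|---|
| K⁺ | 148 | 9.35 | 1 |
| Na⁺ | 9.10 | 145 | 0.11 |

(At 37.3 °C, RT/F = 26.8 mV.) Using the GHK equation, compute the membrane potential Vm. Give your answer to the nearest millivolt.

Vm = 26.8 · ln[(Σ P·[cation]ₒ + Σ P·[anion]ᵢ) / (Σ P·[cation]ᵢ + Σ P·[anion]ₒ)]
Numerator = 1×9.35 + 0.11×145 = 25.3
Denominator = 1×148 + 0.11×9.10 = 149
Vm = 26.8 · ln(0.1698) = 26.8 × (-1.7731) = -47.52 mV

-48 mV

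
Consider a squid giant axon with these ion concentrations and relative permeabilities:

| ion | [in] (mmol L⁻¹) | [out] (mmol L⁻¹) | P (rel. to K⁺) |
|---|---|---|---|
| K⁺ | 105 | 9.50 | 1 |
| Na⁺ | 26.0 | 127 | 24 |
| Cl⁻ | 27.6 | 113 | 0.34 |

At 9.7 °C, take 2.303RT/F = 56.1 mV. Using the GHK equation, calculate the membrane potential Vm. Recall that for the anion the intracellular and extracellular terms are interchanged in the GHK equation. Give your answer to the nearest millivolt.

Vm = 56.1 · log₁₀[(Σ P·[cation]ₒ + Σ P·[anion]ᵢ) / (Σ P·[cation]ᵢ + Σ P·[anion]ₒ)]
Numerator = 1×9.50 + 24×127 + 0.34×27.6 = 3067
Denominator = 1×105 + 24×26.0 + 0.34×113 = 767.4
Vm = 56.1 · log₁₀(3.9964) = 56.1 × (0.6017) = 33.75 mV

34 mV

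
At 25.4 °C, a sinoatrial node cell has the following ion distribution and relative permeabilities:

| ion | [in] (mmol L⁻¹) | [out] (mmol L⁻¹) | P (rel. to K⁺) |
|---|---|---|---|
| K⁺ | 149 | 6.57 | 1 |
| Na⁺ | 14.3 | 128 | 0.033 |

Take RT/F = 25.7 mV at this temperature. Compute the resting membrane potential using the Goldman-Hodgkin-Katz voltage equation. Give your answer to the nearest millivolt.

-68 mV

Vm = 25.7 · ln[(Σ P·[cation]ₒ + Σ P·[anion]ᵢ) / (Σ P·[cation]ᵢ + Σ P·[anion]ₒ)]
Numerator = 1×6.57 + 0.033×128 = 10.79
Denominator = 1×149 + 0.033×14.3 = 149.5
Vm = 25.7 · ln(0.072214) = 25.7 × (-2.6281) = -67.54 mV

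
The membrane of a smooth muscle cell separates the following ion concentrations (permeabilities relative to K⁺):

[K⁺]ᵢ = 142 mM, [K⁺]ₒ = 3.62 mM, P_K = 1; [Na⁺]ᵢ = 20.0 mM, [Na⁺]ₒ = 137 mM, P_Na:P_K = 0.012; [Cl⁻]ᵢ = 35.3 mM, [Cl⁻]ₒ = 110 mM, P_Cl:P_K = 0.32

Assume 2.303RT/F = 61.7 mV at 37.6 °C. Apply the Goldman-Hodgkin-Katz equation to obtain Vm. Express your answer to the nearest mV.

Vm = 61.7 · log₁₀[(Σ P·[cation]ₒ + Σ P·[anion]ᵢ) / (Σ P·[cation]ᵢ + Σ P·[anion]ₒ)]
Numerator = 1×3.62 + 0.012×137 + 0.32×35.3 = 16.56
Denominator = 1×142 + 0.012×20.0 + 0.32×110 = 177.4
Vm = 61.7 · log₁₀(0.093327) = 61.7 × (-1.0300) = -63.55 mV

-64 mV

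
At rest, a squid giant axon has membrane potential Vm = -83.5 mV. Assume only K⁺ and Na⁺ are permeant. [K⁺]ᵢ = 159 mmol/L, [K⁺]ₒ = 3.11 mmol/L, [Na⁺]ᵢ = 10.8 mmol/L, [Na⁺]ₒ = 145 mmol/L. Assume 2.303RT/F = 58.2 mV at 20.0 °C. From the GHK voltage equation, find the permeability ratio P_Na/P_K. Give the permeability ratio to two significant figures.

0.019

Let α = P_Na/P_K. GHK: Vm = 58.2·log₁₀[(Kₒ + α·Naₒ)/(Kᵢ + α·Naᵢ)].
10^(Vm/58.2) = 10^(-83.5/58.2) = 0.036753
So 0.036753·(Kᵢ + α·Naᵢ) = Kₒ + α·Naₒ → α = (0.036753·159.0 − 3.11) / (145.0 − 0.036753·10.8)
α = (5.844 − 3.11) / (145.0 − 0.3969) = 2.734/144.6 = 0.0189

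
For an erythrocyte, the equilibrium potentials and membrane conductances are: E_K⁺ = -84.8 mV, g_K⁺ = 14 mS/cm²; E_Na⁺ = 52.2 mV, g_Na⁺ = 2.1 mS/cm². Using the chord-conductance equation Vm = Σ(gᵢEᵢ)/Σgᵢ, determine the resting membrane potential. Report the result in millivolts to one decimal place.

Σ gᵢEᵢ = 14·(-84.8) + 2.1·(52.2) = -1077.58
Σ gᵢ = 14 + 2.1 = 16.1
Vm = -1077.58 / 16.1 = -66.93 mV

-66.9 mV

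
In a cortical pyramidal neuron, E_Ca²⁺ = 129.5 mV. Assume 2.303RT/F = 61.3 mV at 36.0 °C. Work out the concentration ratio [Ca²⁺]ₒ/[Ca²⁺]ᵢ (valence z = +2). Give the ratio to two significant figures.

17000

log₁₀([out]/[in]) = E·z/(61.3) = 129.5 × 2 / 61.3 = 4.2251
[out]/[in] = 10^(4.2251) = 1.679e+04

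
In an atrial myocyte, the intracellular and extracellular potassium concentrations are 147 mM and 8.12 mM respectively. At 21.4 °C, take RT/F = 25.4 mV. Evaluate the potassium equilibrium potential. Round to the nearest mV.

-74 mV

E = (25.4/z) · ln([K⁺]_out/[K⁺]_in) with z = +1.
= (25.4/1) · ln(8.12/147) = 25.40 · ln(0.05524)
= 25.40 · (-2.8961) = -73.56 mV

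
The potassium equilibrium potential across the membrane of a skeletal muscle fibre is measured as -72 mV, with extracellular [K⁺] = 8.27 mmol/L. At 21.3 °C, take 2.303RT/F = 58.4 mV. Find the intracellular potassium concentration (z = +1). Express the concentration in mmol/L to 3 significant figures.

Nernst: E = (58.4/1) · log₁₀([out]/[in]), so log₁₀([out]/[in]) = -72.0 × 1 / 58.4 = -1.2329.
[out]/[in] = 10^(-1.2329) = 0.0585.
[in] = 8.27 / 0.0585 = 141.4 mmol/L.

141 mmol/L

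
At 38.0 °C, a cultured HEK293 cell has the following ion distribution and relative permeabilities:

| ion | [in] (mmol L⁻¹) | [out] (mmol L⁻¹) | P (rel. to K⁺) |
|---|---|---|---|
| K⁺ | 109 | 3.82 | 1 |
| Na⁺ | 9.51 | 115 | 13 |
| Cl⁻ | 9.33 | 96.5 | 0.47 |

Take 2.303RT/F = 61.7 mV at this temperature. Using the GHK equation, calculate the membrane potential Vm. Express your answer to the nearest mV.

45 mV

Vm = 61.7 · log₁₀[(Σ P·[cation]ₒ + Σ P·[anion]ᵢ) / (Σ P·[cation]ᵢ + Σ P·[anion]ₒ)]
Numerator = 1×3.82 + 13×115 + 0.47×9.33 = 1503
Denominator = 1×109 + 13×9.51 + 0.47×96.5 = 278
Vm = 61.7 · log₁₀(5.4075) = 61.7 × (0.7330) = 45.23 mV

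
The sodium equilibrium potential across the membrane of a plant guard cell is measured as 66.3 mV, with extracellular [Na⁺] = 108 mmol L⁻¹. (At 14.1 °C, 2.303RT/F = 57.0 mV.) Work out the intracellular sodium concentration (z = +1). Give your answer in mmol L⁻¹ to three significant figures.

7.42 mmol L⁻¹

Nernst: E = (57.0/1) · log₁₀([out]/[in]), so log₁₀([out]/[in]) = 66.3 × 1 / 57.0 = 1.1632.
[out]/[in] = 10^(1.1632) = 14.56.
[in] = 108 / 14.56 = 7.418 mmol L⁻¹.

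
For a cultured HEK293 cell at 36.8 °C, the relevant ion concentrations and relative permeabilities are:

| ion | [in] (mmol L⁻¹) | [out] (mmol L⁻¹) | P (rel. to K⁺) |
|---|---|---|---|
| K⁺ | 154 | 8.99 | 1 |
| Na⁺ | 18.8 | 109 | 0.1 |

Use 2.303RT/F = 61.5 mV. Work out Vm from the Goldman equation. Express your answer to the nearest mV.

-55 mV

Vm = 61.5 · log₁₀[(Σ P·[cation]ₒ + Σ P·[anion]ᵢ) / (Σ P·[cation]ᵢ + Σ P·[anion]ₒ)]
Numerator = 1×8.99 + 0.1×109 = 19.89
Denominator = 1×154 + 0.1×18.8 = 155.9
Vm = 61.5 · log₁₀(0.1276) = 61.5 × (-0.8942) = -54.99 mV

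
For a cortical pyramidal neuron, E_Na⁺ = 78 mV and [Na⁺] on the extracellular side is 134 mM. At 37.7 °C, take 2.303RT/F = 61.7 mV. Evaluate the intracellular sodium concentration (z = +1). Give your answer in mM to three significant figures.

7.29 mM

Nernst: E = (61.7/1) · log₁₀([out]/[in]), so log₁₀([out]/[in]) = 78.0 × 1 / 61.7 = 1.2642.
[out]/[in] = 10^(1.2642) = 18.37.
[in] = 134 / 18.37 = 7.293 mM.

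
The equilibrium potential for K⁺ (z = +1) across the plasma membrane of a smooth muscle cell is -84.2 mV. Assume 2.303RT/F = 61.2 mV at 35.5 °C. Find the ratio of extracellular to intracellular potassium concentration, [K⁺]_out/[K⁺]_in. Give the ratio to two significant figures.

0.042

log₁₀([out]/[in]) = E·z/(61.2) = -84.2 × 1 / 61.2 = -1.3758
[out]/[in] = 10^(-1.3758) = 0.04209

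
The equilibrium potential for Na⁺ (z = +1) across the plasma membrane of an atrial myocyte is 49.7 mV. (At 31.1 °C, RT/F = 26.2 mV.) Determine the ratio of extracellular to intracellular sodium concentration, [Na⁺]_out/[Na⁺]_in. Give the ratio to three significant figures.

ln([out]/[in]) = E·z/(26.2) = 49.7 × 1 / 26.2 = 1.8969
[out]/[in] = e^(1.8969) = 6.666

6.67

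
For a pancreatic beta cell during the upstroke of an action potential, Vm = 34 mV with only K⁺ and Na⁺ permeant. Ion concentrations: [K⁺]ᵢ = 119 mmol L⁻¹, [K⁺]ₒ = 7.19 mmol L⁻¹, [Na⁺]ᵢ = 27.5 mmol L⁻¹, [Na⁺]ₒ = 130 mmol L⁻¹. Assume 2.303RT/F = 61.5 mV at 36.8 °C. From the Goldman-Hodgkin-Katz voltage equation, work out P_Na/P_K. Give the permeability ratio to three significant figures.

Let α = P_Na/P_K. GHK: Vm = 61.5·log₁₀[(Kₒ + α·Naₒ)/(Kᵢ + α·Naᵢ)].
10^(Vm/61.5) = 10^(34.0/61.5) = 3.5715
So 3.5715·(Kᵢ + α·Naᵢ) = Kₒ + α·Naₒ → α = (3.5715·119.0 − 7.19) / (130.0 − 3.5715·27.5)
α = (425 − 7.19) / (130.0 − 98.22) = 417.8/31.78 = 13.15

13.1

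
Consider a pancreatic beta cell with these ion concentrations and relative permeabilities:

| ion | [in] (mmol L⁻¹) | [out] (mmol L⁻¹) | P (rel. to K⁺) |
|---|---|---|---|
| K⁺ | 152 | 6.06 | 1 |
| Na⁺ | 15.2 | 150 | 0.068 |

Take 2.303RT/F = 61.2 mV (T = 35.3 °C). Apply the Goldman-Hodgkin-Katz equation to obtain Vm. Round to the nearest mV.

-60 mV

Vm = 61.2 · log₁₀[(Σ P·[cation]ₒ + Σ P·[anion]ᵢ) / (Σ P·[cation]ᵢ + Σ P·[anion]ₒ)]
Numerator = 1×6.06 + 0.068×150 = 16.26
Denominator = 1×152 + 0.068×15.2 = 153
Vm = 61.2 · log₁₀(0.10625) = 61.2 × (-0.9737) = -59.59 mV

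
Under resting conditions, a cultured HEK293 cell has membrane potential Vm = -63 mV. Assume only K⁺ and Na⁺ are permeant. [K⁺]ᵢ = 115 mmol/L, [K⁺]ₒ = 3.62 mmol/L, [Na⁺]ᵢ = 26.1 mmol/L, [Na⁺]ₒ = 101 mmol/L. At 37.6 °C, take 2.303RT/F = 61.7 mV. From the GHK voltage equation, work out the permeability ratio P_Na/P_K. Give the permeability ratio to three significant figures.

Let α = P_Na/P_K. GHK: Vm = 61.7·log₁₀[(Kₒ + α·Naₒ)/(Kᵢ + α·Naᵢ)].
10^(Vm/61.7) = 10^(-63.0/61.7) = 0.095264
So 0.095264·(Kᵢ + α·Naᵢ) = Kₒ + α·Naₒ → α = (0.095264·115.0 − 3.62) / (101.0 − 0.095264·26.1)
α = (10.96 − 3.62) / (101.0 − 2.486) = 7.335/98.51 = 0.07446

0.0745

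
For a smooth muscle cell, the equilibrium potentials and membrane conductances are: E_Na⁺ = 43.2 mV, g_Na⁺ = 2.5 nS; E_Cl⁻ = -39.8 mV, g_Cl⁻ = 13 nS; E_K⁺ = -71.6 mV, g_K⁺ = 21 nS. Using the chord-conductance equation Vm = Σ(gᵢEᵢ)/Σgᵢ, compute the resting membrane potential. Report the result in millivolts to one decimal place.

Σ gᵢEᵢ = 2.5·(43.2) + 13·(-39.8) + 21·(-71.6) = -1913.00
Σ gᵢ = 2.5 + 13 + 21 = 36.5
Vm = -1913.00 / 36.5 = -52.41 mV

-52.4 mV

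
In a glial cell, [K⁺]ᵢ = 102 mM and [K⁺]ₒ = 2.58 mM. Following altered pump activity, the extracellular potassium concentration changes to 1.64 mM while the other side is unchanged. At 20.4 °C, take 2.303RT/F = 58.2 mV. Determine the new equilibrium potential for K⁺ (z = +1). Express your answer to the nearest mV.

-104 mV

After the shift: [K⁺]_out = 1.64, [K⁺]_in = 102 mM.
E_new = (58.2/1)·log₁₀(1.64/102) = 58.20 · (-1.7938) = -104.40 mV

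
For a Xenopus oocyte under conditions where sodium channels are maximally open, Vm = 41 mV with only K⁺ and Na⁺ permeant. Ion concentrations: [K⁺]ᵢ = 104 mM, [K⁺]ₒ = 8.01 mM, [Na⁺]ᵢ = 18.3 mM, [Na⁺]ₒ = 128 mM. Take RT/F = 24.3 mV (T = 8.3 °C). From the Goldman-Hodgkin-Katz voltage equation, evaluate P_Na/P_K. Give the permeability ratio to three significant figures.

19.0

Let α = P_Na/P_K. GHK: Vm = 24.3·ln[(Kₒ + α·Naₒ)/(Kᵢ + α·Naᵢ)].
e^(Vm/24.3) = e^(41.0/24.3) = 5.4046
So 5.4046·(Kᵢ + α·Naᵢ) = Kₒ + α·Naₒ → α = (5.4046·104.0 − 8.01) / (128.0 − 5.4046·18.3)
α = (562.1 − 8.01) / (128.0 − 98.9) = 554.1/29.1 = 19.04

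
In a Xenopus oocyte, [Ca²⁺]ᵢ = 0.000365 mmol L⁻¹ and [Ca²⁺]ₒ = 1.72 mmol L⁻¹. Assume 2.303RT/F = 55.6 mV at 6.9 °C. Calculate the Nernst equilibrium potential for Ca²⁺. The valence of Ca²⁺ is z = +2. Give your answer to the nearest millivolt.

102 mV

E = (55.6/z) · log₁₀([Ca²⁺]_out/[Ca²⁺]_in) with z = +2.
= (55.6/2) · log₁₀(1.72/0.000365) = 27.80 · log₁₀(4712)
= 27.80 · (3.6732) = 102.12 mV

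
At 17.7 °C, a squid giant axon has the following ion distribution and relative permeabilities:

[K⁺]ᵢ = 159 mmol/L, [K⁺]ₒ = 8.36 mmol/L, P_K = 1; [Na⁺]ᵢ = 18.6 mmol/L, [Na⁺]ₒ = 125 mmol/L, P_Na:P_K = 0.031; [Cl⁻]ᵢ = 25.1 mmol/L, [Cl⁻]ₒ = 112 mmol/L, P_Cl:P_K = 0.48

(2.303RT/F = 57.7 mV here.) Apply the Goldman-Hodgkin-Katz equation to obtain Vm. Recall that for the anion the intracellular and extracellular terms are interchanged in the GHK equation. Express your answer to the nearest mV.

-54 mV

Vm = 57.7 · log₁₀[(Σ P·[cation]ₒ + Σ P·[anion]ᵢ) / (Σ P·[cation]ᵢ + Σ P·[anion]ₒ)]
Numerator = 1×8.36 + 0.031×125 + 0.48×25.1 = 24.28
Denominator = 1×159 + 0.031×18.6 + 0.48×112 = 213.3
Vm = 57.7 · log₁₀(0.11382) = 57.7 × (-0.9438) = -54.46 mV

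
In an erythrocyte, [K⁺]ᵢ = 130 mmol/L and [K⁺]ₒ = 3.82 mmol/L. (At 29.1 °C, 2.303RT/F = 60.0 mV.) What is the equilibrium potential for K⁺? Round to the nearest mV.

E = (60.0/z) · log₁₀([K⁺]_out/[K⁺]_in) with z = +1.
= (60.0/1) · log₁₀(3.82/130) = 60.00 · log₁₀(0.02938)
= 60.00 · (-1.5319) = -91.91 mV

-92 mV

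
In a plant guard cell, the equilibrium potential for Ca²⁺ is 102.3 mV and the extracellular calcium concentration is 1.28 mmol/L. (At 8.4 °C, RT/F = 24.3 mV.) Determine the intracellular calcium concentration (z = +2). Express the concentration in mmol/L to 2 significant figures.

Nernst: E = (24.3/2) · ln([out]/[in]), so ln([out]/[in]) = 102.3 × 2 / 24.3 = 8.4198.
[out]/[in] = e^(8.4198) = 4536.
[in] = 1.28 / 4536 = 0.0002822 mmol/L.

0.00028 mmol/L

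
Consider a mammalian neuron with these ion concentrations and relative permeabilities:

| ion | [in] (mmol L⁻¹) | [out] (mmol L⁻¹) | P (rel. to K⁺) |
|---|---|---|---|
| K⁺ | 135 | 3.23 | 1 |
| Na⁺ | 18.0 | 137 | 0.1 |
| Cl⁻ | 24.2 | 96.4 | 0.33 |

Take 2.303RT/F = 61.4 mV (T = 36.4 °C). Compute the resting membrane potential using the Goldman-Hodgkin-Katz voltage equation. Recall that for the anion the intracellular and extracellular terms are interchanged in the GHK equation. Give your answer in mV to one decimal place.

-51.0 mV

Vm = 61.4 · log₁₀[(Σ P·[cation]ₒ + Σ P·[anion]ᵢ) / (Σ P·[cation]ᵢ + Σ P·[anion]ₒ)]
Numerator = 1×3.23 + 0.1×137 + 0.33×24.2 = 24.92
Denominator = 1×135 + 0.1×18.0 + 0.33×96.4 = 168.6
Vm = 61.4 · log₁₀(0.14777) = 61.4 × (-0.8304) = -50.99 mV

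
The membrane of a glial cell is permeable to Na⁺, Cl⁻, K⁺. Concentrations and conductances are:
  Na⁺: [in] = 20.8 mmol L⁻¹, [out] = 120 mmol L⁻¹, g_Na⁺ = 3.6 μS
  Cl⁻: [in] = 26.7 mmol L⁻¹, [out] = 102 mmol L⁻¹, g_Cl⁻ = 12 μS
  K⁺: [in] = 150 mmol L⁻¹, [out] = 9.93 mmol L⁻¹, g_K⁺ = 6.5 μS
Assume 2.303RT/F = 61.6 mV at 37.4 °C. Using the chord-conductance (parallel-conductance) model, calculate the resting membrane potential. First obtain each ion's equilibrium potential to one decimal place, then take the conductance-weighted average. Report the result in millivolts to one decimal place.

-33.2 mV

E_Na⁺ = (61.6/1)·log₁₀(120/20.8) = 46.9 mV
E_Cl⁻ = (61.6/-1)·log₁₀(102/26.7) = -35.9 mV
E_K⁺ = (61.6/1)·log₁₀(9.93/150) = -72.6 mV
Vm = (Σ gᵢEᵢ)/(Σ gᵢ) = (3.6·46.9 + 12·-35.9 + 6.5·-72.6) / (3.6 + 12 + 6.5)
= -733.86 / 22.1 = -33.21 mV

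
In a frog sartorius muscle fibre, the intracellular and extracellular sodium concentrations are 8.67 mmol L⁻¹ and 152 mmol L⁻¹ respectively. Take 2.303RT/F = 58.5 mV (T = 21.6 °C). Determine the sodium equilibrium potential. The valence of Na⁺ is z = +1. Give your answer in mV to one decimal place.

E = (58.5/z) · log₁₀([Na⁺]_out/[Na⁺]_in) with z = +1.
= (58.5/1) · log₁₀(152/8.67) = 58.50 · log₁₀(17.53)
= 58.50 · (1.2438) = 72.76 mV

72.8 mV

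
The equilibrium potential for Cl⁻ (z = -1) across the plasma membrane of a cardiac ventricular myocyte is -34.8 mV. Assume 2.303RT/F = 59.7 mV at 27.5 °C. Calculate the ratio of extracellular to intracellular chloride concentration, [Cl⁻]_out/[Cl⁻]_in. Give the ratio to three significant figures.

3.83

log₁₀([out]/[in]) = E·z/(59.7) = -34.8 × -1 / 59.7 = 0.5829
[out]/[in] = 10^(0.5829) = 3.827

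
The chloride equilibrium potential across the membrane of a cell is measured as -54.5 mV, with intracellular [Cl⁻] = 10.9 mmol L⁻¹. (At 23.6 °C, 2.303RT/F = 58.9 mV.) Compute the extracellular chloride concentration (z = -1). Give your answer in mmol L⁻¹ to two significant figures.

92 mmol L⁻¹

Nernst: E = (58.9/-1) · log₁₀([out]/[in]), so log₁₀([out]/[in]) = -54.5 × -1 / 58.9 = 0.9253.
[out]/[in] = 10^(0.9253) = 8.42.
[out] = 8.42 × 10.9 = 91.77 mmol L⁻¹.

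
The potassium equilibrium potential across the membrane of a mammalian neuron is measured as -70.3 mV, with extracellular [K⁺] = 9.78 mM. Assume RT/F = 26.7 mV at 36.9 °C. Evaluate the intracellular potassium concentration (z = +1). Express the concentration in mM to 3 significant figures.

Nernst: E = (26.7/1) · ln([out]/[in]), so ln([out]/[in]) = -70.3 × 1 / 26.7 = -2.6330.
[out]/[in] = e^(-2.6330) = 0.07187.
[in] = 9.78 / 0.07187 = 136.1 mM.

136 mM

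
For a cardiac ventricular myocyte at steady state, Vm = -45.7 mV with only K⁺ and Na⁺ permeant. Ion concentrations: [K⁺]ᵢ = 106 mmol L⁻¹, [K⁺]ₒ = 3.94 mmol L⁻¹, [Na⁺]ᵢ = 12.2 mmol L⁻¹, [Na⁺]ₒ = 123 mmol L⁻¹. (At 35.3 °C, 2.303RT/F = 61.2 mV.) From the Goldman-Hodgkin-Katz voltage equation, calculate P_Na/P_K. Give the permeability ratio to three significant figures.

0.125

Let α = P_Na/P_K. GHK: Vm = 61.2·log₁₀[(Kₒ + α·Naₒ)/(Kᵢ + α·Naᵢ)].
10^(Vm/61.2) = 10^(-45.7/61.2) = 0.17917
So 0.17917·(Kᵢ + α·Naᵢ) = Kₒ + α·Naₒ → α = (0.17917·106.0 − 3.94) / (123.0 − 0.17917·12.2)
α = (18.99 − 3.94) / (123.0 − 2.186) = 15.05/120.8 = 0.1246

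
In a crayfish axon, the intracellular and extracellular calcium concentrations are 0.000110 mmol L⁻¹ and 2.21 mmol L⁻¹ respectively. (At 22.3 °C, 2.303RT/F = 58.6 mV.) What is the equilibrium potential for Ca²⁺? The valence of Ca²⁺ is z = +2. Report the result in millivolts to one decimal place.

126.1 mV

E = (58.6/z) · log₁₀([Ca²⁺]_out/[Ca²⁺]_in) with z = +2.
= (58.6/2) · log₁₀(2.21/0.000110) = 29.30 · log₁₀(2.009e+04)
= 29.30 · (4.3030) = 126.08 mV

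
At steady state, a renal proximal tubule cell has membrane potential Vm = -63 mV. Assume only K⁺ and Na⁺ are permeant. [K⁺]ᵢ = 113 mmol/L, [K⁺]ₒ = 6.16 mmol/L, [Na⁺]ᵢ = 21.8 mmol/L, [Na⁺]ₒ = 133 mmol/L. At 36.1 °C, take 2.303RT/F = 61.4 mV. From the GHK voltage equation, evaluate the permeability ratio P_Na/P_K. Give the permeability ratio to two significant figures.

0.034

Let α = P_Na/P_K. GHK: Vm = 61.4·log₁₀[(Kₒ + α·Naₒ)/(Kᵢ + α·Naᵢ)].
10^(Vm/61.4) = 10^(-63.0/61.4) = 0.094176
So 0.094176·(Kᵢ + α·Naᵢ) = Kₒ + α·Naₒ → α = (0.094176·113.0 − 6.16) / (133.0 − 0.094176·21.8)
α = (10.64 − 6.16) / (133.0 − 2.053) = 4.482/130.9 = 0.03423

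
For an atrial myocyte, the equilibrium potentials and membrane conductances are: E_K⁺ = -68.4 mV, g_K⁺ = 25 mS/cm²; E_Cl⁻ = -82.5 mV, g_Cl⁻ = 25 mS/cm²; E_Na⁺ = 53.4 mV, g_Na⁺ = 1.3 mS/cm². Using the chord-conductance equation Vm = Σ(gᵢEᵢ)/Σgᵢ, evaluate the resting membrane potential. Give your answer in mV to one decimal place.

Σ gᵢEᵢ = 25·(-68.4) + 25·(-82.5) + 1.3·(53.4) = -3703.08
Σ gᵢ = 25 + 25 + 1.3 = 51.3
Vm = -3703.08 / 51.3 = -72.18 mV

-72.2 mV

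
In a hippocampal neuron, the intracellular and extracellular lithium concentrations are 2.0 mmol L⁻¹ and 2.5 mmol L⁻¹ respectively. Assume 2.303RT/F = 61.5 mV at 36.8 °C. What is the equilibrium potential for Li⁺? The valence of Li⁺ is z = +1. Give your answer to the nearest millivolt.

E = (61.5/z) · log₁₀([Li⁺]_out/[Li⁺]_in) with z = +1.
= (61.5/1) · log₁₀(2.5/2.0) = 61.50 · log₁₀(1.25)
= 61.50 · (0.0969) = 5.96 mV

6 mV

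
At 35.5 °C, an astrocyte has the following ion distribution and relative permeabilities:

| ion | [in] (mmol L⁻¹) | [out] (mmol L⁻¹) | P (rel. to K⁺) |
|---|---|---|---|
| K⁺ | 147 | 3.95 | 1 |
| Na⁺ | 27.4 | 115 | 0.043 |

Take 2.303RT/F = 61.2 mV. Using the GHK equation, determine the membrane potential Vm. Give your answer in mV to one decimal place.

Vm = 61.2 · log₁₀[(Σ P·[cation]ₒ + Σ P·[anion]ᵢ) / (Σ P·[cation]ᵢ + Σ P·[anion]ₒ)]
Numerator = 1×3.95 + 0.043×115 = 8.895
Denominator = 1×147 + 0.043×27.4 = 148.2
Vm = 61.2 · log₁₀(0.060029) = 61.2 × (-1.2216) = -74.76 mV

-74.8 mV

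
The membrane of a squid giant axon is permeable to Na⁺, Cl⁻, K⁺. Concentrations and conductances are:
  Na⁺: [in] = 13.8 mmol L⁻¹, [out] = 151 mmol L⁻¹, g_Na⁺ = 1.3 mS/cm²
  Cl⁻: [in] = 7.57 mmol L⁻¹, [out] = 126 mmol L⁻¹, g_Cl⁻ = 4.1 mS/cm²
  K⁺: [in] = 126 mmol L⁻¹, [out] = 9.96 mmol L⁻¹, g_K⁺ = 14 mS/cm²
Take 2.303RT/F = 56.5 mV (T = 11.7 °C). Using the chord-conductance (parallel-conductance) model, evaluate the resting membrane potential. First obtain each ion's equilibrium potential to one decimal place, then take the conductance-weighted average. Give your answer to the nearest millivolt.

-56 mV

E_Na⁺ = (56.5/1)·log₁₀(151/13.8) = 58.7 mV
E_Cl⁻ = (56.5/-1)·log₁₀(126/7.57) = -69.0 mV
E_K⁺ = (56.5/1)·log₁₀(9.96/126) = -62.3 mV
Vm = (Σ gᵢEᵢ)/(Σ gᵢ) = (1.3·58.7 + 4.1·-69.0 + 14·-62.3) / (1.3 + 4.1 + 14)
= -1078.79 / 19.4 = -55.61 mV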